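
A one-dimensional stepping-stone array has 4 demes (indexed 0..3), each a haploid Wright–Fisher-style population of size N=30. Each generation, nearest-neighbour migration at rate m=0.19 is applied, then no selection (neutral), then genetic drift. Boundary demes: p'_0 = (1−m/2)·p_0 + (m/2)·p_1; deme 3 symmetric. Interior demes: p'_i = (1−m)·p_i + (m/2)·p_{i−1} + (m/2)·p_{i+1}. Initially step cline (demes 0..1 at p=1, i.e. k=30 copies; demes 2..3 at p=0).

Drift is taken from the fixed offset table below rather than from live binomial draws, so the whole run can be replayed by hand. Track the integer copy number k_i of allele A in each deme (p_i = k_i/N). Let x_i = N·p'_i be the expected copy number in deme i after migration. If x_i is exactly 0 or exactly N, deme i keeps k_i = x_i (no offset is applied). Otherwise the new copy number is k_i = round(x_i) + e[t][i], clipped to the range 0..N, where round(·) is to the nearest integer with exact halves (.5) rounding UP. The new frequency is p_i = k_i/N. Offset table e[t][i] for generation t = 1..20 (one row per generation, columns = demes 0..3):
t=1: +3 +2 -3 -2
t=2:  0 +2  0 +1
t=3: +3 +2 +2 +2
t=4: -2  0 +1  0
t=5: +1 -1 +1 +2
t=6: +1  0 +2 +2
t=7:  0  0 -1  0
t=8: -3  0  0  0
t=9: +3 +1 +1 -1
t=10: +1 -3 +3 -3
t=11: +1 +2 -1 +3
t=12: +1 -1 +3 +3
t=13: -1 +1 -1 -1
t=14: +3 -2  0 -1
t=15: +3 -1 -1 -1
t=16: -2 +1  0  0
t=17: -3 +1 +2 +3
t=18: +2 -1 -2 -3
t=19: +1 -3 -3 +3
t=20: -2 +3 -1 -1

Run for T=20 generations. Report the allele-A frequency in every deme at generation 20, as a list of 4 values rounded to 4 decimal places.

[0.8000, 0.7333, 0.4667, 0.4667]

t=0: k=[30 30 0 0]
t=1: x=[30.0000 27.1500 2.8500 0.0000] k=[30 29 0 0]
t=2: x=[29.9050 26.3400 2.7550 0.0000] k=[30 28 3 0]
t=3: x=[29.8100 25.8150 5.0900 0.2850] k=[30 28 7 2]
t=4: x=[29.8100 26.1950 8.5200 2.4750] k=[28 26 10 2]
t=5: x=[27.8100 24.6700 10.7600 2.7600] k=[29 24 12 5]
t=6: x=[28.5250 23.3350 12.4750 5.6650] k=[30 23 14 8]
t=7: x=[29.3350 22.8100 14.2850 8.5700] k=[29 23 13 9]
t=8: x=[28.4300 22.6200 13.5700 9.3800] k=[25 23 14 9]
t=9: x=[24.8100 22.3350 14.3800 9.4750] k=[28 23 15 8]
t=10: x=[27.5250 22.7150 15.0950 8.6650] k=[29 20 18 6]
t=11: x=[28.1450 20.6650 17.0500 7.1400] k=[29 23 16 10]
t=12: x=[28.4300 22.9050 16.0950 10.5700] k=[29 22 19 14]
t=13: x=[28.3350 22.3800 18.8100 14.4750] k=[27 23 18 13]
t=14: x=[26.6200 22.9050 18.0000 13.4750] k=[30 21 18 12]
t=15: x=[29.1450 21.5700 17.7150 12.5700] k=[30 21 17 12]
t=16: x=[29.1450 21.4750 16.9050 12.4750] k=[27 22 17 12]
t=17: x=[26.5250 22.0000 17.0000 12.4750] k=[24 23 19 15]
t=18: x=[23.9050 22.7150 19.0000 15.3800] k=[26 22 17 12]
t=19: x=[25.6200 21.9050 17.0000 12.4750] k=[27 19 14 15]
t=20: x=[26.2400 19.2850 14.5700 14.9050] k=[24 22 14 14]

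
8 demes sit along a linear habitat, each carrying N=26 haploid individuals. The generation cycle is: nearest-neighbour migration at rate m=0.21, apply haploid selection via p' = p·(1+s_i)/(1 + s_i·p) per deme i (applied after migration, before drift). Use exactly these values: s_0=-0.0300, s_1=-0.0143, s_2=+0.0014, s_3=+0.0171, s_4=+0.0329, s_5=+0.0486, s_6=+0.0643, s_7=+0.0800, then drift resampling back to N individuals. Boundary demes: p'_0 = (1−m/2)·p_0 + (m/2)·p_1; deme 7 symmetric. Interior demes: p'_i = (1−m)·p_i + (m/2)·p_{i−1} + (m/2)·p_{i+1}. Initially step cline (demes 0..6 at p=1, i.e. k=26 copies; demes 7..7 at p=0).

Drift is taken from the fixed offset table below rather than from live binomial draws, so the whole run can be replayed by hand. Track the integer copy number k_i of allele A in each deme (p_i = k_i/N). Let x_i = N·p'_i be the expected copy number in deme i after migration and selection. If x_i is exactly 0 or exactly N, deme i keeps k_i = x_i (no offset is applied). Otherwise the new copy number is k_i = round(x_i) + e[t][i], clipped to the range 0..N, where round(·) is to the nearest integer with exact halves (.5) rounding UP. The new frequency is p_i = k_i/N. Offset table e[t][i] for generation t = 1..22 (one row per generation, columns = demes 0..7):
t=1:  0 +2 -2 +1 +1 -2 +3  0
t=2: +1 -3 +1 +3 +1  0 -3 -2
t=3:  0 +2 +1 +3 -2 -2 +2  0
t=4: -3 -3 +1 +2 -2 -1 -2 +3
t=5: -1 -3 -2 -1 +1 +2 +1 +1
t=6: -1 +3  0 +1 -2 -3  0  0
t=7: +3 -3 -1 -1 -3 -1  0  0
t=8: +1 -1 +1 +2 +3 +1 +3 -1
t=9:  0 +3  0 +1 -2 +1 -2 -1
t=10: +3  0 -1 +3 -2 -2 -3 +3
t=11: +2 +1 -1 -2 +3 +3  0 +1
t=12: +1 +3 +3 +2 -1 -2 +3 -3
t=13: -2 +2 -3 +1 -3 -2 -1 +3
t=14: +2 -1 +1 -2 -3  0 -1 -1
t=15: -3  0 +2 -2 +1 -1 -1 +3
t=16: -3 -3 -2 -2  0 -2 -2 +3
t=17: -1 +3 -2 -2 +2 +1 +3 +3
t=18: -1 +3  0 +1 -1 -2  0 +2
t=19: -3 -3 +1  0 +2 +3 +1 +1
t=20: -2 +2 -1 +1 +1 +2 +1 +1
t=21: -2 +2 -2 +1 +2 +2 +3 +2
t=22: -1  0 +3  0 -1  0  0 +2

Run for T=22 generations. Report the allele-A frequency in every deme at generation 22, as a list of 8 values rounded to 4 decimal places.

t=0: k=[26 26 26 26 26 26 26 0]
t=1: x=[26.0000 26.0000 26.0000 26.0000 26.0000 26.0000 23.4186 2.9238] k=[26 26 26 26 26 26 26 3]
t=2: x=[26.0000 26.0000 26.0000 26.0000 26.0000 26.0000 23.7181 5.7524] k=[26 26 26 26 26 26 21 4]
t=3: x=[26.0000 26.0000 26.0000 26.0000 26.0000 25.4989 20.0314 6.1385] k=[26 26 26 26 26 23 22 6]
t=4: x=[26.0000 26.0000 26.0000 26.0000 25.6949 23.3260 20.6931 8.1029] k=[26 26 26 26 24 22 19 11]
t=5: x=[26.0000 26.0000 26.0000 25.7935 24.0589 22.0564 18.8038 12.3377] k=[26 26 26 25 25 24 20 13]
t=6: x=[26.0000 26.0000 25.8951 25.1195 24.9287 23.7831 19.9782 14.2323] k=[26 26 26 26 23 21 20 14]
t=7: x=[26.0000 26.0000 26.0000 25.6902 23.1872 21.2908 19.7748 15.1198] k=[26 26 26 25 20 20 20 15]
t=8: x=[26.0000 26.0000 25.8951 24.6026 20.6636 20.2162 19.7748 16.0026] k=[26 26 26 26 24 21 23 15]
t=9: x=[26.0000 26.0000 26.0000 25.7935 23.9568 21.6981 22.1585 16.3122] k=[26 26 26 26 22 23 20 15]
t=10: x=[26.0000 26.0000 26.0000 25.5869 22.6213 22.7185 20.0798 16.0026] k=[26 26 26 26 21 21 17 19]
t=11: x=[26.0000 26.0000 26.0000 25.4837 21.6437 20.7808 17.9797 19.1841] k=[26 26 26 23 25 24 18 20]
t=12: x=[26.0000 26.0000 25.6854 23.5627 24.7248 23.5811 19.1588 20.1464] k=[26 26 26 26 24 22 22 17]
t=13: x=[26.0000 26.0000 26.0000 25.7935 24.0589 22.3611 21.7032 17.9586] k=[26 26 26 26 21 20 21 21]
t=14: x=[26.0000 26.0000 26.0000 25.4837 21.5409 20.4208 21.1458 21.3035] k=[26 26 26 23 19 20 20 20]
t=15: x=[26.0000 26.0000 25.6854 22.9411 19.6811 20.1139 20.2828 20.3478] k=[26 26 26 21 21 19 19 23]
t=16: x=[26.0000 26.0000 25.4757 21.5875 20.9235 19.4454 19.7215 22.8022] k=[26 26 23 20 21 17 18 26]
t=17: x=[26.0000 25.6805 23.0037 20.4939 20.6145 17.7938 19.0567 25.2204] k=[26 26 21 18 23 19 22 26]
t=18: x=[26.0000 25.4675 21.2155 18.9276 22.1621 19.9579 22.3069 25.6106] k=[26 26 21 20 21 18 22 26]
t=19: x=[26.0000 25.4675 21.4253 20.2860 20.7176 18.9808 22.2064 25.6106] k=[26 22 22 20 23 22 23 26]
t=20: x=[25.5672 22.3753 21.7949 20.5979 22.6750 22.3611 23.3615 25.7081] k=[24 24 21 22 24 24 24 26]
t=21: x=[23.9430 23.6544 21.4253 22.1608 23.8546 24.0859 24.3111 25.8054] k=[22 26 19 23 26 26 26 26]
t=22: x=[22.3249 24.8290 20.1613 22.9411 25.6949 26.0000 26.0000 26.0000] k=[21 25 23 23 25 26 26 26]

[0.8077, 0.9615, 0.8846, 0.8846, 0.9615, 1.0000, 1.0000, 1.0000]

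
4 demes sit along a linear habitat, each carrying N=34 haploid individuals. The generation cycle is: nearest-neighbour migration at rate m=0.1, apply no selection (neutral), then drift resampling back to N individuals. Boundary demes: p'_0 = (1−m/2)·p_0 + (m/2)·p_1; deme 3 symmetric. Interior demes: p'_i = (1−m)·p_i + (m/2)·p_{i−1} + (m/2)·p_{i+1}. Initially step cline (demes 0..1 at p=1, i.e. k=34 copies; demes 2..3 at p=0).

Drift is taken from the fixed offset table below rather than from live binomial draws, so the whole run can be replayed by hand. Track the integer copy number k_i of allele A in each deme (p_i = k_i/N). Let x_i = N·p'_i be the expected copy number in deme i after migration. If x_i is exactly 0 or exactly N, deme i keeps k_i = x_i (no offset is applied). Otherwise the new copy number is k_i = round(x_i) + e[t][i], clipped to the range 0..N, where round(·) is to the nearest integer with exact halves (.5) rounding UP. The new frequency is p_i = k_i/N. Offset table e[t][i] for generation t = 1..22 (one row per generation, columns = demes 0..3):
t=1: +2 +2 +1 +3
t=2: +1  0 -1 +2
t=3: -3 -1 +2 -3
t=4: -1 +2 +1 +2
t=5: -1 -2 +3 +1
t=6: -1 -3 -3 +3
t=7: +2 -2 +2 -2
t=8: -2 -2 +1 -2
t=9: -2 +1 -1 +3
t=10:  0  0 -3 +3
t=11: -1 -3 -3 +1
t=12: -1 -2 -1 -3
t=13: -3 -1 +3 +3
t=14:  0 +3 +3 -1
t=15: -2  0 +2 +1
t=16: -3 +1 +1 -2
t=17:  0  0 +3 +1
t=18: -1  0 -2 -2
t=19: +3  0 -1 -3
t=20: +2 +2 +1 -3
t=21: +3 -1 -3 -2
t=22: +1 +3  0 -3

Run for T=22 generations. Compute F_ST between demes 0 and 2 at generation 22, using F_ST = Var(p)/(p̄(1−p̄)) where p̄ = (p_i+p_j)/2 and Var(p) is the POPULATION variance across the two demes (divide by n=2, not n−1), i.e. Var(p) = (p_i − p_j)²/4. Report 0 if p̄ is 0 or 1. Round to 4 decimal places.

0.1055

t=0: k=[34 34 0 0]
t=1: x=[34.0000 32.3000 1.7000 0.0000] k=[34 34 3 0]
t=2: x=[34.0000 32.4500 4.4000 0.1500] k=[34 32 3 2]
t=3: x=[33.9000 30.6500 4.4000 2.0500] k=[31 30 6 0]
t=4: x=[30.9500 28.8500 6.9000 0.3000] k=[30 31 8 2]
t=5: x=[30.0500 29.8000 8.8500 2.3000] k=[29 28 12 3]
t=6: x=[28.9500 27.2500 12.3500 3.4500] k=[28 24 9 6]
t=7: x=[27.8000 23.4500 9.6000 6.1500] k=[30 21 12 4]
t=8: x=[29.5500 21.0000 12.0500 4.4000] k=[28 19 13 2]
t=9: x=[27.5500 19.1500 12.7500 2.5500] k=[26 20 12 6]
t=10: x=[25.7000 19.9000 12.1000 6.3000] k=[26 20 9 9]
t=11: x=[25.7000 19.7500 9.5500 9.0000] k=[25 17 7 10]
t=12: x=[24.6000 16.9000 7.6500 9.8500] k=[24 15 7 7]
t=13: x=[23.5500 15.0500 7.4000 7.0000] k=[21 14 10 10]
t=14: x=[20.6500 14.1500 10.2000 10.0000] k=[21 17 13 9]
t=15: x=[20.8000 17.0000 13.0000 9.2000] k=[19 17 15 10]
t=16: x=[18.9000 17.0000 14.8500 10.2500] k=[16 18 16 8]
t=17: x=[16.1000 17.8000 15.7000 8.4000] k=[16 18 19 9]
t=18: x=[16.1000 17.9500 18.4500 9.5000] k=[15 18 16 8]
t=19: x=[15.1500 17.7500 15.7000 8.4000] k=[18 18 15 5]
t=20: x=[18.0000 17.8500 14.6500 5.5000] k=[20 20 16 3]
t=21: x=[20.0000 19.8000 15.5500 3.6500] k=[23 19 13 2]
t=22: x=[22.8000 18.9000 12.7500 2.5500] k=[24 22 13 0]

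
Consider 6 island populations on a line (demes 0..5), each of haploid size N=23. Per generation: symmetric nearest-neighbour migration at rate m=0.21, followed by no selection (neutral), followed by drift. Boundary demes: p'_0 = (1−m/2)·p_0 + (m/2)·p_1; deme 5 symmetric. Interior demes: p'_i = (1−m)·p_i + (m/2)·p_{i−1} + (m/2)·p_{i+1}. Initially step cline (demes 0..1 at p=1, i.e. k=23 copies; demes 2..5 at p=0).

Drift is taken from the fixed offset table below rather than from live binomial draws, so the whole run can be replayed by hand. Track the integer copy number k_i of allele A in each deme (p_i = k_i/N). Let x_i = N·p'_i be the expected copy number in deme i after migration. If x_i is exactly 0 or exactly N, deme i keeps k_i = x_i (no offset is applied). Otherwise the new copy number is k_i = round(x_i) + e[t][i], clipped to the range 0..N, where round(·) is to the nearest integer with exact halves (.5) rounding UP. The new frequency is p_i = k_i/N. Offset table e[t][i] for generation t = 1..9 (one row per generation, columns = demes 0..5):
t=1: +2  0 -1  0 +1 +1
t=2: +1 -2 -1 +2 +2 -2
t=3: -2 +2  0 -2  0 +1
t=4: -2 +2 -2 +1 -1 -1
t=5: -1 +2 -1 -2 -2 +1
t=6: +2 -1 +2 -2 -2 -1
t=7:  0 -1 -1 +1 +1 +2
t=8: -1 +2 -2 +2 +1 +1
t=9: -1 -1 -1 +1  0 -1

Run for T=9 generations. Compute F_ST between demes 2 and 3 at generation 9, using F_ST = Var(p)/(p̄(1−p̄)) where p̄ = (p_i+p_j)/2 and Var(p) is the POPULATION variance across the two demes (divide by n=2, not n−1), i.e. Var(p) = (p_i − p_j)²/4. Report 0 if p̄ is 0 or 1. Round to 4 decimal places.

t=0: k=[23 23 0 0 0 0]
t=1: x=[23.0000 20.5850 2.4150 0.0000 0.0000 0.0000] k=[23 21 1 0 0 0]
t=2: x=[22.7900 19.1100 2.9950 0.1050 0.0000 0.0000] k=[23 17 2 2 0 0]
t=3: x=[22.3700 16.0550 3.5750 1.7900 0.2100 0.0000] k=[20 18 4 0 0 0]
t=4: x=[19.7900 16.7400 5.0500 0.4200 0.0000 0.0000] k=[18 19 3 1 0 0]
t=5: x=[18.1050 17.2150 4.4700 1.1050 0.1050 0.0000] k=[17 19 3 0 0 0]
t=6: x=[17.2100 17.1100 4.3650 0.3150 0.0000 0.0000] k=[19 16 6 0 0 0]
t=7: x=[18.6850 15.2650 6.4200 0.6300 0.0000 0.0000] k=[19 14 5 2 0 0]
t=8: x=[18.4750 13.5800 5.6300 2.1050 0.2100 0.0000] k=[17 16 4 4 1 0]
t=9: x=[16.8950 14.8450 5.2600 3.6850 1.2100 0.1050] k=[16 14 4 5 1 0]

0.0030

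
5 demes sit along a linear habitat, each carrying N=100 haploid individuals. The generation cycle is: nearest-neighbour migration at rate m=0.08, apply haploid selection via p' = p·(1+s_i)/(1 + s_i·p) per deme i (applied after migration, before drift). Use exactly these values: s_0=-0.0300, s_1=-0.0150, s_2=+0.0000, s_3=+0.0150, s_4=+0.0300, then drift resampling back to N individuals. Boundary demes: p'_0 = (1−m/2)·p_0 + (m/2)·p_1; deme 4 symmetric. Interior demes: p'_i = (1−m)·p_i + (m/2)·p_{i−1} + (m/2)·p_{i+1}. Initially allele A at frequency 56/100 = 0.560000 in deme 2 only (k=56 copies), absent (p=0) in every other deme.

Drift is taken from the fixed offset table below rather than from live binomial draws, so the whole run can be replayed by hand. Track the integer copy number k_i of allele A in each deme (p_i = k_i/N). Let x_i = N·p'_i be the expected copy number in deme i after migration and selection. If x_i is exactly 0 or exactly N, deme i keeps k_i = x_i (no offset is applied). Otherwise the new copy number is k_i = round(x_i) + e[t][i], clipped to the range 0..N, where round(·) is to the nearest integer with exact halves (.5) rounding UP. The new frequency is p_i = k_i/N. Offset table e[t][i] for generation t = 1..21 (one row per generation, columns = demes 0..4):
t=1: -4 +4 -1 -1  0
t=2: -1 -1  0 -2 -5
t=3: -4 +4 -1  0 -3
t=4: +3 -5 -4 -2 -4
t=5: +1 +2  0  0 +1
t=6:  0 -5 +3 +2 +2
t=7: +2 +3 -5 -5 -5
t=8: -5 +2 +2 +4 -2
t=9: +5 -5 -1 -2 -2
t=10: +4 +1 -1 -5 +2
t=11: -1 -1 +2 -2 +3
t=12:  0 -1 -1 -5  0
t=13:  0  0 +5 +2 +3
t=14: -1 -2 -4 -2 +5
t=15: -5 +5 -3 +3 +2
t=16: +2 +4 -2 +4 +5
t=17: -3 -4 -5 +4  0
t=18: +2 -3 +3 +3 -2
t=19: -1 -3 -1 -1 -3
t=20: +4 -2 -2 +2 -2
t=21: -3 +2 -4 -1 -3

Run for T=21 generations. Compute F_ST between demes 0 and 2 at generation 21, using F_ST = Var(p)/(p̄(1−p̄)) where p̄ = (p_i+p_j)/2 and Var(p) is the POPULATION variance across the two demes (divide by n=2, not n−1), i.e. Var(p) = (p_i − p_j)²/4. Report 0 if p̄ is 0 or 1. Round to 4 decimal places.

0.0000

t=0: k=[0 0 56 0 0]
t=1: x=[0.0000 2.2071 51.5200 2.2728 0.0000] k=[0 6 51 1 0]
t=2: x=[0.2328 7.4551 47.2000 3.0031 0.0412] k=[0 6 47 1 0]
t=3: x=[0.2328 7.2971 43.5200 2.8408 0.0412] k=[0 11 43 3 0]
t=4: x=[0.4269 11.6831 40.1200 4.5441 0.1236] k=[3 7 36 3 0]
t=5: x=[3.0681 7.8895 33.5200 4.2603 0.1236] k=[4 10 34 4 1]
t=6: x=[4.1180 10.5762 31.8400 5.1523 1.1532] k=[4 6 35 7 3]
t=7: x=[3.9625 6.9812 32.7200 8.0698 3.2517] k=[6 10 28 3 0]
t=8: x=[5.9863 10.4181 26.2800 3.9359 0.1236] k=[1 12 28 8 0]
t=9: x=[1.3974 12.0390 26.5600 8.5963 0.3296] k=[6 7 26 7 0]
t=10: x=[5.8694 7.6130 24.4800 7.5837 0.2884] k=[10 9 23 3 2]
t=11: x=[9.6902 9.4696 21.6400 3.8142 2.0999] k=[9 8 24 2 5]
t=12: x=[8.7146 8.5609 22.4800 3.0436 5.0191] k=[9 8 21 0 5]
t=13: x=[8.7146 8.4424 19.6400 1.0554 4.9369] k=[9 8 25 3 8]
t=14: x=[8.7146 8.6004 23.4400 4.1387 8.0152] k=[8 7 19 2 13]
t=15: x=[7.7397 7.4156 17.8400 3.1653 12.8882] k=[3 12 15 6 15]
t=16: x=[3.2625 11.6041 14.5200 6.8139 15.0133] k=[5 16 13 11 20]
t=17: x=[5.2854 15.2437 13.0400 11.5917 20.1107] k=[2 11 8 16 20]
t=18: x=[2.2908 10.3786 8.4400 16.0395 20.3143] k=[4 7 11 19 18]
t=19: x=[4.0013 6.9417 11.1600 18.8668 18.4812] k=[3 4 10 18 15]
t=20: x=[2.9515 4.1396 10.0800 17.7766 15.5033] k=[7 2 8 20 14]
t=21: x=[6.6095 2.4043 8.2400 19.5128 14.6048] k=[4 4 4 19 12]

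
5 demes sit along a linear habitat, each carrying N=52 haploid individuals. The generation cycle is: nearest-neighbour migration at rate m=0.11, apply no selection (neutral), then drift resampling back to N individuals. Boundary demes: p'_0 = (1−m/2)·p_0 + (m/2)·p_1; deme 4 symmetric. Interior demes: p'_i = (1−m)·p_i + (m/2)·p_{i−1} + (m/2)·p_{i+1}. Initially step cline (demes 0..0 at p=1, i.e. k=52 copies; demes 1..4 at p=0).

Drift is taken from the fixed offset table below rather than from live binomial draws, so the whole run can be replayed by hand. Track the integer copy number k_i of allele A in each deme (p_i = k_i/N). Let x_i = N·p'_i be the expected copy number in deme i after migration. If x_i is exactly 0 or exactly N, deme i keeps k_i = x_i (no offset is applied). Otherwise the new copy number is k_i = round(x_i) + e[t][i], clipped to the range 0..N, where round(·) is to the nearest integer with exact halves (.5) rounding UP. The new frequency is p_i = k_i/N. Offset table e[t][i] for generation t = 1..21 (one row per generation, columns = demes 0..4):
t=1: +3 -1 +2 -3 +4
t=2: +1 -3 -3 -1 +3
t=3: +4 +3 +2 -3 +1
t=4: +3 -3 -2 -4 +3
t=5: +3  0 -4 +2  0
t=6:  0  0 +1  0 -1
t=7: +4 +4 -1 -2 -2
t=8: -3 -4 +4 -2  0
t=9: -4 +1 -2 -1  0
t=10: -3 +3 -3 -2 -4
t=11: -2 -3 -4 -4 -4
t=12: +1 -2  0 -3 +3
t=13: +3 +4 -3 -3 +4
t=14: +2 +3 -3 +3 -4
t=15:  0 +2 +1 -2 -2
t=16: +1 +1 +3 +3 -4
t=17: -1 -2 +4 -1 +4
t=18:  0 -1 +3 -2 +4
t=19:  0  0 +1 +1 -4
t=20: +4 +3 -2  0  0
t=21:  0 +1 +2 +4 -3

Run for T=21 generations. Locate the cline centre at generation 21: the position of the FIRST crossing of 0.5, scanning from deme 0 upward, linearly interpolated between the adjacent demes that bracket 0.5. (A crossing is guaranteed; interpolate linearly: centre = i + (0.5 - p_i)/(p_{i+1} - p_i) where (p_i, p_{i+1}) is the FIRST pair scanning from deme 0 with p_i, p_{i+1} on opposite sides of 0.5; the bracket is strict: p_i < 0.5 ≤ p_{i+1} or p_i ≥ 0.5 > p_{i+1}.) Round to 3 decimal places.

t=0: k=[52 0 0 0 0]
t=1: x=[49.1400 2.8600 0.0000 0.0000 0.0000] k=[52 2 0 0 0]
t=2: x=[49.2500 4.6400 0.1100 0.0000 0.0000] k=[50 2 0 0 0]
t=3: x=[47.3600 4.5300 0.1100 0.0000 0.0000] k=[51 8 2 0 0]
t=4: x=[48.6350 10.0350 2.2200 0.1100 0.0000] k=[52 7 0 0 0]
t=5: x=[49.5250 9.0900 0.3850 0.0000 0.0000] k=[52 9 0 0 0]
t=6: x=[49.6350 10.8700 0.4950 0.0000 0.0000] k=[50 11 1 0 0]
t=7: x=[47.8550 12.5950 1.4950 0.0550 0.0000] k=[52 17 0 0 0]
t=8: x=[50.0750 17.9900 0.9350 0.0000 0.0000] k=[47 14 5 0 0]
t=9: x=[45.1850 15.3200 5.2200 0.2750 0.0000] k=[41 16 3 0 0]
t=10: x=[39.6250 16.6600 3.5500 0.1650 0.0000] k=[37 20 1 0 0]
t=11: x=[36.0650 19.8900 1.9900 0.0550 0.0000] k=[34 17 0 0 0]
t=12: x=[33.0650 17.0000 0.9350 0.0000 0.0000] k=[34 15 1 0 0]
t=13: x=[32.9550 15.2750 1.7150 0.0550 0.0000] k=[36 19 0 0 0]
t=14: x=[35.0650 18.8900 1.0450 0.0000 0.0000] k=[37 22 0 0 0]
t=15: x=[36.1750 21.6150 1.2100 0.0000 0.0000] k=[36 24 2 0 0]
t=16: x=[35.3400 23.4500 3.1000 0.1100 0.0000] k=[36 24 6 3 0]
t=17: x=[35.3400 23.6700 6.8250 3.0000 0.1650] k=[34 22 11 2 4]
t=18: x=[33.3400 22.0550 11.1100 2.6050 3.8900] k=[33 21 14 1 8]
t=19: x=[32.3400 21.2750 13.6700 2.1000 7.6150] k=[32 21 15 3 4]
t=20: x=[31.3950 21.2750 14.6700 3.7150 3.9450] k=[35 24 13 4 4]
t=21: x=[34.3950 24.0000 13.1100 4.4950 4.0000] k=[34 25 15 8 1]

0.889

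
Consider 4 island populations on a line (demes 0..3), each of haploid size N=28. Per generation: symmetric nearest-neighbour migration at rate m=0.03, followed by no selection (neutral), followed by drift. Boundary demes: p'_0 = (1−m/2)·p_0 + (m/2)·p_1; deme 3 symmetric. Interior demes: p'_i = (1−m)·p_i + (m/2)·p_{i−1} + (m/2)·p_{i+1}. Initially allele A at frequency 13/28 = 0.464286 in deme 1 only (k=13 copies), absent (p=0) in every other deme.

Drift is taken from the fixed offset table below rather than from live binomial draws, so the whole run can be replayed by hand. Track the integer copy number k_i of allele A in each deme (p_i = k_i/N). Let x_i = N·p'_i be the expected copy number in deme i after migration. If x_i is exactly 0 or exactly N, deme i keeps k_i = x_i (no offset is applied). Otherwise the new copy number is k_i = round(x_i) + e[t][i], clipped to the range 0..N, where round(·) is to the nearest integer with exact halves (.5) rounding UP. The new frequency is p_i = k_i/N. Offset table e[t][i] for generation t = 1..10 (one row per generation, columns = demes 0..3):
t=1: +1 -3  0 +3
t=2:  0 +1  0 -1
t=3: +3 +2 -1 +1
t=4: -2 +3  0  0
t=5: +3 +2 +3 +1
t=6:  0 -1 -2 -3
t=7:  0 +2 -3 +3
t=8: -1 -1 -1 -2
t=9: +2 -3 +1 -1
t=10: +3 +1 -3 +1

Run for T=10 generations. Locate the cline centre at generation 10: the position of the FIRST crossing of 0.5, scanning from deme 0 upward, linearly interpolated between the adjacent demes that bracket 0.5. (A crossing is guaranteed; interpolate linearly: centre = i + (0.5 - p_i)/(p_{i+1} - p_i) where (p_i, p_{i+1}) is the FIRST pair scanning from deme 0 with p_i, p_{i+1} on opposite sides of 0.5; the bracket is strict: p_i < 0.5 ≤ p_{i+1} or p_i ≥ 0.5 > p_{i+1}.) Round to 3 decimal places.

0.714

t=0: k=[0 13 0 0]
t=1: x=[0.1950 12.6100 0.1950 0.0000] k=[1 10 0 0]
t=2: x=[1.1350 9.7150 0.1500 0.0000] k=[1 11 0 0]
t=3: x=[1.1500 10.6850 0.1650 0.0000] k=[4 13 0 0]
t=4: x=[4.1350 12.6700 0.1950 0.0000] k=[2 16 0 0]
t=5: x=[2.2100 15.5500 0.2400 0.0000] k=[5 18 3 0]
t=6: x=[5.1950 17.5800 3.1800 0.0450] k=[5 17 1 0]
t=7: x=[5.1800 16.5800 1.2250 0.0150] k=[5 19 0 3]
t=8: x=[5.2100 18.5050 0.3300 2.9550] k=[4 18 0 1]
t=9: x=[4.2100 17.5200 0.2850 0.9850] k=[6 15 1 0]
t=10: x=[6.1350 14.6550 1.1950 0.0150] k=[9 16 0 1]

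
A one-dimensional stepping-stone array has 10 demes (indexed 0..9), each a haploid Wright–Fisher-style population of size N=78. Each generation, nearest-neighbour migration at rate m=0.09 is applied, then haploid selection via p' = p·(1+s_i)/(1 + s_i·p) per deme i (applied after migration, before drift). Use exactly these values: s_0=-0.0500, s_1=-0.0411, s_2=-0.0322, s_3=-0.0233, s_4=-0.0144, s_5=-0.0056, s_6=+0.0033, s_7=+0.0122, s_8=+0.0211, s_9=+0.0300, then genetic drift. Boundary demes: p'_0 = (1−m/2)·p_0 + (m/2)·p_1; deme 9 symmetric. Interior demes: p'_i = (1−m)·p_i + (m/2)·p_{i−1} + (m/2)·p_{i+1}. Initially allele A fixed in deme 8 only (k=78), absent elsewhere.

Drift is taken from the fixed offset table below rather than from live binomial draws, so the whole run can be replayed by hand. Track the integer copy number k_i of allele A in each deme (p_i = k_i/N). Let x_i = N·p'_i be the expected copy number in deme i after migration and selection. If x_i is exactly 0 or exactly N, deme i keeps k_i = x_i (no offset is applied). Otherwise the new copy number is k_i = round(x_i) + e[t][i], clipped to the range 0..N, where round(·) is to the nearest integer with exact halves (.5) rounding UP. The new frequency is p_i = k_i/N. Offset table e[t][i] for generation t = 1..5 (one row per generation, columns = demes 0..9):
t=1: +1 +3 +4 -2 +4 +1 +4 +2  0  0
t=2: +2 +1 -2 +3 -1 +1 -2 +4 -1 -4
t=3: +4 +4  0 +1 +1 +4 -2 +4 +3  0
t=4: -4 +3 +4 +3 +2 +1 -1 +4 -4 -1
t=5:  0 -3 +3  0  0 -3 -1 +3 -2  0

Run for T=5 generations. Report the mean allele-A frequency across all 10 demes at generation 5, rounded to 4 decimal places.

0.1103

t=0: k=[0 0 0 0 0 0 0 0 78 0]
t=1: x=[0.0000 0.0000 0.0000 0.0000 0.0000 0.0000 0.0000 3.5509 71.1123 3.6104] k=[0 0 0 0 0 0 0 6 71 4]
t=2: x=[0.0000 0.0000 0.0000 0.0000 0.0000 0.0000 0.2709 8.7487 65.2838 7.2060] k=[0 0 0 0 0 0 0 13 64 3]
t=3: x=[0.0000 0.0000 0.0000 0.0000 0.0000 0.0000 0.5869 14.8553 59.2589 5.9043] k=[0 0 0 0 0 0 0 19 62 6]
t=4: x=[0.0000 0.0000 0.0000 0.0000 0.0000 0.0000 0.8578 20.2613 57.8585 8.7469] k=[0 0 0 0 0 0 0 24 54 8]
t=5: x=[0.0000 0.0000 0.0000 0.0000 0.0000 0.0000 1.0835 24.4732 50.9501 10.3321] k=[0 0 0 0 0 0 0 27 49 10]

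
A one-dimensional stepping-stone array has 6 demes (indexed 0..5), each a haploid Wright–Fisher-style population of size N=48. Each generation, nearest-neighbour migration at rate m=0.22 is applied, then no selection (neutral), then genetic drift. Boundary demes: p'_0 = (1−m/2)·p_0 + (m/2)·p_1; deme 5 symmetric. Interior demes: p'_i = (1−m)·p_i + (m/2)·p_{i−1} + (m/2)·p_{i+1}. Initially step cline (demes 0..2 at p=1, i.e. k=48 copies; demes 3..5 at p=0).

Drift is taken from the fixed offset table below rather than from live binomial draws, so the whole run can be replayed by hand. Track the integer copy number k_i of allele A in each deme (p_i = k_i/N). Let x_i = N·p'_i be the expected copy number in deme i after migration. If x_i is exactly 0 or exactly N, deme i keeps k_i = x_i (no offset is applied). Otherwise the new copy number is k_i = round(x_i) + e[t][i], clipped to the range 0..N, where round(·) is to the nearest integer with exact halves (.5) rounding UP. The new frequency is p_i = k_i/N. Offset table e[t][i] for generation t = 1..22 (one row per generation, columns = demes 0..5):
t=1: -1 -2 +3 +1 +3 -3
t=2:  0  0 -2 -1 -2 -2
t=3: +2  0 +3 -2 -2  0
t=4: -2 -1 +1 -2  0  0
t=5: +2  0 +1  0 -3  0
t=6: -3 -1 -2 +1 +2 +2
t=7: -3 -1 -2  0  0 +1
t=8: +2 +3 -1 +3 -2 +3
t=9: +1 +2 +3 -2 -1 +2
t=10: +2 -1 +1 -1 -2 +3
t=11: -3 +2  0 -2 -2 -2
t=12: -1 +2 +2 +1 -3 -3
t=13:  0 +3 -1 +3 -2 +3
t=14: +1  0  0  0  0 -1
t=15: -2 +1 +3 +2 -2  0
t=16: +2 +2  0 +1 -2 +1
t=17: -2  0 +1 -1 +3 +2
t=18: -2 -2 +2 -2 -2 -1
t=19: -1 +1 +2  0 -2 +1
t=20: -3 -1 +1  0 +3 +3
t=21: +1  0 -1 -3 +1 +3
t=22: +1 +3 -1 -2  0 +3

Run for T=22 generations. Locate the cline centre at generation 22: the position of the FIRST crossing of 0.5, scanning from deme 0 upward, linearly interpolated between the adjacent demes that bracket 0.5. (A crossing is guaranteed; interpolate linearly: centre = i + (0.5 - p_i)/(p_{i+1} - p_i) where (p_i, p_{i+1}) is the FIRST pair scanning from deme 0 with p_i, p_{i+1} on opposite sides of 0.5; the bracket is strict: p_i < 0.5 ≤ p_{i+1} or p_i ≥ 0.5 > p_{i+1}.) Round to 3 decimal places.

t=0: k=[48 48 48 0 0 0]
t=1: x=[48.0000 48.0000 42.7200 5.2800 0.0000 0.0000] k=[48 48 46 6 0 0]
t=2: x=[48.0000 47.7800 41.8200 9.7400 0.6600 0.0000] k=[48 48 40 9 0 0]
t=3: x=[48.0000 47.1200 37.4700 11.4200 0.9900 0.0000] k=[48 47 40 9 0 0]
t=4: x=[47.8900 46.3400 37.3600 11.4200 0.9900 0.0000] k=[46 45 38 9 1 0]
t=5: x=[45.8900 44.3400 35.5800 11.3100 1.7700 0.1100] k=[48 44 37 11 0 0]
t=6: x=[47.5600 43.6700 34.9100 12.6500 1.2100 0.0000] k=[45 43 33 14 3 0]
t=7: x=[44.7800 42.1200 32.0100 14.8800 3.8800 0.3300] k=[42 41 30 15 4 1]
t=8: x=[41.8900 39.9000 29.5600 15.4400 4.8800 1.3300] k=[44 43 29 18 3 4]
t=9: x=[43.8900 41.5700 29.3300 17.5600 4.7600 3.8900] k=[45 44 32 16 4 6]
t=10: x=[44.8900 42.7900 31.5600 16.4400 5.5400 5.7800] k=[47 42 33 15 4 9]
t=11: x=[46.4500 41.5600 32.0100 15.7700 5.7600 8.4500] k=[43 44 32 14 4 6]
t=12: x=[43.1100 42.5700 31.3400 14.8800 5.3200 5.7800] k=[42 45 33 16 2 3]
t=13: x=[42.3300 43.3500 32.4500 16.3300 3.6500 2.8900] k=[42 46 31 19 2 6]
t=14: x=[42.4400 43.9100 31.3300 18.4500 4.3100 5.5600] k=[43 44 31 18 4 5]
t=15: x=[43.1100 42.4600 31.0000 17.8900 5.6500 4.8900] k=[41 43 34 20 4 5]
t=16: x=[41.2200 41.7900 33.4500 19.7800 5.8700 4.8900] k=[43 44 33 21 4 6]
t=17: x=[43.1100 42.6800 32.8900 20.4500 6.0900 5.7800] k=[41 43 34 19 9 8]
t=18: x=[41.2200 41.7900 33.3400 19.5500 9.9900 8.1100] k=[39 40 35 18 8 7]
t=19: x=[39.1100 39.3400 33.6800 18.7700 8.9900 7.1100] k=[38 40 36 19 7 8]
t=20: x=[38.2200 39.3400 34.5700 19.5500 8.4300 7.8900] k=[35 38 36 20 11 11]
t=21: x=[35.3300 37.4500 34.4600 20.7700 11.9900 11.0000] k=[36 37 33 18 13 14]
t=22: x=[36.1100 36.4500 31.7900 19.1000 13.6600 13.8900] k=[37 39 31 17 14 17]

2.500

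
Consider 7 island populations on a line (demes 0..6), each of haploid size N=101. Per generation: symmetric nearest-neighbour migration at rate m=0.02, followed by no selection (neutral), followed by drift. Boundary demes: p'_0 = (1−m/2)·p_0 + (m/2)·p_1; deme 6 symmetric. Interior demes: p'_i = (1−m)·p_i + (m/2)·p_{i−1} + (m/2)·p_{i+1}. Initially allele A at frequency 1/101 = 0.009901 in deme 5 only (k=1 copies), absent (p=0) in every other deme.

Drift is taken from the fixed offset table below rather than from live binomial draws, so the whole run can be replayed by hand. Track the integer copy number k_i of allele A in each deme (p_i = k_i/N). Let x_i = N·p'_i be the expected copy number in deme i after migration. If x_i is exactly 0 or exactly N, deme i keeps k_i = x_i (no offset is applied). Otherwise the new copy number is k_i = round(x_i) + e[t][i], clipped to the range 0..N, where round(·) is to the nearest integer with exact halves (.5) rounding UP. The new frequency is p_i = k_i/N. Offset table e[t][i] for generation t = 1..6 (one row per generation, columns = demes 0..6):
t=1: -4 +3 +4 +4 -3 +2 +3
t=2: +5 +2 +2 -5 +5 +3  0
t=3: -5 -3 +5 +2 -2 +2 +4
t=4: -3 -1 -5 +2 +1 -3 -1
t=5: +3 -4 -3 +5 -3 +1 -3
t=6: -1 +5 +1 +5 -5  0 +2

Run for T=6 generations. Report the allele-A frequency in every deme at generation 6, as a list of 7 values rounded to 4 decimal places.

[0.0000, 0.0000, 0.0099, 0.1386, 0.0000, 0.0594, 0.0495]

t=0: k=[0 0 0 0 0 1 0]
t=1: x=[0.0000 0.0000 0.0000 0.0000 0.0100 0.9800 0.0100] k=[0 0 0 0 0 3 3]
t=2: x=[0.0000 0.0000 0.0000 0.0000 0.0300 2.9700 3.0000] k=[0 0 0 0 5 6 3]
t=3: x=[0.0000 0.0000 0.0000 0.0500 4.9600 5.9600 3.0300] k=[0 0 0 2 3 8 7]
t=4: x=[0.0000 0.0000 0.0200 1.9900 3.0400 7.9400 7.0100] k=[0 0 0 4 4 5 6]
t=5: x=[0.0000 0.0000 0.0400 3.9600 4.0100 5.0000 5.9900] k=[0 0 0 9 1 6 3]
t=6: x=[0.0000 0.0000 0.0900 8.8300 1.1300 5.9200 3.0300] k=[0 0 1 14 0 6 5]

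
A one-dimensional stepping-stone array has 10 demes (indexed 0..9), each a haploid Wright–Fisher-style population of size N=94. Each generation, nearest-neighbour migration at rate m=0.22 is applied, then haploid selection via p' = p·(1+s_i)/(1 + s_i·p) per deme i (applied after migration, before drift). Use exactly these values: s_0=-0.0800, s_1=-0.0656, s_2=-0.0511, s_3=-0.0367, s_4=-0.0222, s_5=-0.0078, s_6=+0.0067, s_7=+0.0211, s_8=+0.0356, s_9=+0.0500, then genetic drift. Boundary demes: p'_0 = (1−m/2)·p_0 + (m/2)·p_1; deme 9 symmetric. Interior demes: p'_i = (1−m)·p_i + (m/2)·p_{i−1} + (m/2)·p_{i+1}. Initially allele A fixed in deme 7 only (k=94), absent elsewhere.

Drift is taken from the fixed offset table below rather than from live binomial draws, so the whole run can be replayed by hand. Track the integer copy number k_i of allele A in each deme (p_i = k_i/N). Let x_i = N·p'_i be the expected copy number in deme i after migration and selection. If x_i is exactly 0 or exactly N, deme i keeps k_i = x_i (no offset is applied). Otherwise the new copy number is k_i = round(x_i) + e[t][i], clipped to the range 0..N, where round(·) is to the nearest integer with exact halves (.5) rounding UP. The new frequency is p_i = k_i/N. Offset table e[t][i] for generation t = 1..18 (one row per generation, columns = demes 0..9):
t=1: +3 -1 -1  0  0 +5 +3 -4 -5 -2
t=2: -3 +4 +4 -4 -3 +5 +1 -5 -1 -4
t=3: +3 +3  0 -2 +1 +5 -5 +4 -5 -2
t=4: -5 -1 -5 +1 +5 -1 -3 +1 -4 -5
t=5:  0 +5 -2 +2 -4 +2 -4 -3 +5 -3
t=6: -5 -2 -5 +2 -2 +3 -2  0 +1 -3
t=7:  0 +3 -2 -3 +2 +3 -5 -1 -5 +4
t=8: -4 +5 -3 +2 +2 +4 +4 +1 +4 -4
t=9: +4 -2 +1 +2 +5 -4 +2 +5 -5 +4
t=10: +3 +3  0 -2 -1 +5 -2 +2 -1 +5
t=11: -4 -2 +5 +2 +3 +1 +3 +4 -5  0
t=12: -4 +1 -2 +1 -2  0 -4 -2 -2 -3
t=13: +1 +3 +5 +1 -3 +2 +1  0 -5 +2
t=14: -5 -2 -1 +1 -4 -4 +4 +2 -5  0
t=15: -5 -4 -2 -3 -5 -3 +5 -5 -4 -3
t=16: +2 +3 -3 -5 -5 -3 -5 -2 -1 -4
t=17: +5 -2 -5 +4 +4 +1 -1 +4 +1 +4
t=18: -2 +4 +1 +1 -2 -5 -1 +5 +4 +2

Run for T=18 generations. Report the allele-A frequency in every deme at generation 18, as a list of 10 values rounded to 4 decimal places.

[0.0213, 0.0532, 0.0000, 0.0213, 0.0319, 0.0638, 0.1809, 0.2553, 0.1596, 0.1489]

t=0: k=[0 0 0 0 0 0 0 94 0 0]
t=1: x=[0.0000 0.0000 0.0000 0.0000 0.0000 0.0000 10.4016 73.6548 10.6663 0.0000] k=[0 0 0 0 0 0 13 70 6 0]
t=2: x=[0.0000 0.0000 0.0000 0.0000 0.0000 1.4190 17.9367 57.1588 12.7609 0.6928] k=[0 0 0 0 0 6 19 52 12 0]
t=3: x=[0.0000 0.0000 0.0000 0.0000 0.6454 6.7210 21.3098 44.4590 15.5282 1.3850] k=[0 0 0 0 2 12 16 48 11 0]
t=4: x=[0.0000 0.0000 0.0000 0.2119 2.8180 11.2621 19.1817 40.8917 14.2785 1.2697] k=[0 0 0 1 8 10 16 42 10 0]
t=5: x=[0.0000 0.0000 0.1044 1.6001 7.2974 10.3675 18.2982 36.0831 12.8019 1.1543] k=[0 0 0 4 3 12 14 33 18 0]
t=6: x=[0.0000 0.0000 0.4176 3.3279 4.0129 11.1528 15.9583 29.6824 18.1774 2.0768] k=[0 0 0 5 2 14 14 30 19 0]
t=7: x=[0.0000 0.0000 0.5221 3.9752 3.5720 12.5943 15.8478 27.4339 18.6372 2.1921] k=[0 0 0 1 6 16 11 26 14 6]
t=8: x=[0.0000 0.0000 0.1044 1.3879 6.4145 14.2550 13.2759 23.3950 14.8727 7.1977] k=[0 0 0 3 8 18 17 24 19 3]
t=9: x=[0.0000 0.0000 0.3132 3.1057 8.3771 16.6823 17.9769 23.0412 18.3000 4.9854] k=[0 0 1 5 13 13 20 28 13 9]
t=10: x=[0.0000 0.1028 1.2630 5.2515 11.8850 13.6782 20.2158 25.8596 14.6371 9.8625] k=[0 3 1 3 11 19 18 28 14 15]
t=11: x=[0.3037 2.2932 1.3675 3.5307 10.7838 17.8963 19.3123 25.7485 16.1116 15.5116] k=[0 0 6 6 14 19 22 30 11 16]
t=12: x=[0.0000 0.6170 5.0819 6.6454 13.4098 18.6626 22.6647 27.4339 14.0530 16.0903] k=[0 2 3 8 11 19 19 25 12 13]
t=13: x=[0.2024 1.7683 3.2703 7.5173 11.3245 18.0057 19.7640 23.2737 13.9505 13.4423] k=[1 5 8 9 8 20 21 23 9 15]
t=14: x=[1.3264 4.5849 7.4138 8.4869 9.2412 18.6726 21.2195 21.5853 11.5497 14.9430] k=[0 3 6 9 5 15 25 24 7 15]
t=15: x=[0.3037 2.8091 5.7120 7.9535 6.4047 14.9015 23.9089 22.5965 10.0600 14.7155] k=[0 0 4 5 1 12 29 18 6 12]
t=16: x=[0.0000 0.4113 3.4894 4.2941 2.5928 12.5745 26.0455 18.1944 8.2392 11.8356] k=[0 3 0 0 0 10 21 16 7 8]
t=17: x=[0.3037 2.1901 0.3132 0.0000 1.0759 10.0396 19.3424 15.8330 8.3627 8.2499] k=[5 0 0 0 5 11 18 20 9 12]
t=18: x=[4.1096 0.5141 0.0000 0.5299 5.0026 11.0335 17.5451 18.8831 10.8718 12.1779] k=[2 5 0 2 3 6 17 24 15 14]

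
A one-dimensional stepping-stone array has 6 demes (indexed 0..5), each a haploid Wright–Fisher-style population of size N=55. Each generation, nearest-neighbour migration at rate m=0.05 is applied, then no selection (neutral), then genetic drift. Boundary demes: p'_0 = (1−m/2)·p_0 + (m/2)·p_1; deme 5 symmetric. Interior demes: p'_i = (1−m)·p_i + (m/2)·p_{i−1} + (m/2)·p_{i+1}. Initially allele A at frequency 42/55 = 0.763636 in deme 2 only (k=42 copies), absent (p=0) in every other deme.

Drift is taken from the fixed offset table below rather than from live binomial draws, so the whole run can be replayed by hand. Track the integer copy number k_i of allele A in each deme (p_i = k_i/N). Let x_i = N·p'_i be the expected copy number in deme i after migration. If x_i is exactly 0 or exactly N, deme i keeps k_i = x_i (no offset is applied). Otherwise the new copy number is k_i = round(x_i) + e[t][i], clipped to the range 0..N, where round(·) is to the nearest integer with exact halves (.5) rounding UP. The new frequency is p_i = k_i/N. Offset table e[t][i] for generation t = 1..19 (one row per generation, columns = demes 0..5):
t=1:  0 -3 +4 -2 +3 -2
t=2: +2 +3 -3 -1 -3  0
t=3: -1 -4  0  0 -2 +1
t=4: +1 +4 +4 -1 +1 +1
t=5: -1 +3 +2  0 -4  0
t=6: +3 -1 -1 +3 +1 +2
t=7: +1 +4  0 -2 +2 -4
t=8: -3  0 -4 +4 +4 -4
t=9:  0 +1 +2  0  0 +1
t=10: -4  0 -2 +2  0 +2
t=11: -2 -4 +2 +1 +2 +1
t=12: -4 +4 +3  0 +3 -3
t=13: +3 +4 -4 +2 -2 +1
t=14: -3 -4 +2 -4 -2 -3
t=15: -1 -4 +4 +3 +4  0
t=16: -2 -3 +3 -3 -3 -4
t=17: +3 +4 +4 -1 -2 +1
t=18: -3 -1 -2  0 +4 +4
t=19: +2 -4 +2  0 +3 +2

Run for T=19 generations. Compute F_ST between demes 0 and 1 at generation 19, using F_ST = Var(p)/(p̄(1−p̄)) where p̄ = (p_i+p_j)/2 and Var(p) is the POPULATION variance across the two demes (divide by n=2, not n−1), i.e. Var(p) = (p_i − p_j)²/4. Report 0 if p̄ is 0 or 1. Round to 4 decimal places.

0.0275

t=0: k=[0 0 42 0 0 0]
t=1: x=[0.0000 1.0500 39.9000 1.0500 0.0000 0.0000] k=[0 0 44 0 0 0]
t=2: x=[0.0000 1.1000 41.8000 1.1000 0.0000 0.0000] k=[0 4 39 0 0 0]
t=3: x=[0.1000 4.7750 37.1500 0.9750 0.0000 0.0000] k=[0 1 37 1 0 0]
t=4: x=[0.0250 1.8750 35.2000 1.8750 0.0250 0.0000] k=[1 6 39 1 1 0]
t=5: x=[1.1250 6.7000 37.2250 1.9500 0.9750 0.0250] k=[0 10 39 2 0 0]
t=6: x=[0.2500 10.4750 37.3500 2.8750 0.0500 0.0000] k=[3 9 36 6 1 0]
t=7: x=[3.1500 9.5250 34.5750 6.6250 1.1000 0.0250] k=[4 14 35 5 3 0]
t=8: x=[4.2500 14.2750 33.7250 5.7000 2.9750 0.0750] k=[1 14 30 10 7 0]
t=9: x=[1.3250 14.0750 29.1000 10.4250 6.9000 0.1750] k=[1 15 31 10 7 1]
t=10: x=[1.3500 15.0500 30.0750 10.4500 6.9250 1.1500] k=[0 15 28 12 7 3]
t=11: x=[0.3750 14.9500 27.2750 12.2750 7.0250 3.1000] k=[0 11 29 13 9 4]
t=12: x=[0.2750 11.1750 28.1500 13.3000 8.9750 4.1250] k=[0 15 31 13 12 1]
t=13: x=[0.3750 15.0250 30.1500 13.4250 11.7500 1.2750] k=[3 19 26 15 10 2]
t=14: x=[3.4000 18.7750 25.5500 15.1500 9.9250 2.2000] k=[0 15 28 11 8 0]
t=15: x=[0.3750 14.9500 27.2500 11.3500 7.8750 0.2000] k=[0 11 31 14 12 0]
t=16: x=[0.2750 11.2250 30.0750 14.3750 11.7500 0.3000] k=[0 8 33 11 9 0]
t=17: x=[0.2000 8.4250 31.8250 11.5000 8.8250 0.2250] k=[3 12 36 11 7 1]
t=18: x=[3.2250 12.3750 34.7750 11.5250 6.9500 1.1500] k=[0 11 33 12 11 5]
t=19: x=[0.2750 11.2750 31.9250 12.5000 10.8750 5.1500] k=[2 7 34 13 14 7]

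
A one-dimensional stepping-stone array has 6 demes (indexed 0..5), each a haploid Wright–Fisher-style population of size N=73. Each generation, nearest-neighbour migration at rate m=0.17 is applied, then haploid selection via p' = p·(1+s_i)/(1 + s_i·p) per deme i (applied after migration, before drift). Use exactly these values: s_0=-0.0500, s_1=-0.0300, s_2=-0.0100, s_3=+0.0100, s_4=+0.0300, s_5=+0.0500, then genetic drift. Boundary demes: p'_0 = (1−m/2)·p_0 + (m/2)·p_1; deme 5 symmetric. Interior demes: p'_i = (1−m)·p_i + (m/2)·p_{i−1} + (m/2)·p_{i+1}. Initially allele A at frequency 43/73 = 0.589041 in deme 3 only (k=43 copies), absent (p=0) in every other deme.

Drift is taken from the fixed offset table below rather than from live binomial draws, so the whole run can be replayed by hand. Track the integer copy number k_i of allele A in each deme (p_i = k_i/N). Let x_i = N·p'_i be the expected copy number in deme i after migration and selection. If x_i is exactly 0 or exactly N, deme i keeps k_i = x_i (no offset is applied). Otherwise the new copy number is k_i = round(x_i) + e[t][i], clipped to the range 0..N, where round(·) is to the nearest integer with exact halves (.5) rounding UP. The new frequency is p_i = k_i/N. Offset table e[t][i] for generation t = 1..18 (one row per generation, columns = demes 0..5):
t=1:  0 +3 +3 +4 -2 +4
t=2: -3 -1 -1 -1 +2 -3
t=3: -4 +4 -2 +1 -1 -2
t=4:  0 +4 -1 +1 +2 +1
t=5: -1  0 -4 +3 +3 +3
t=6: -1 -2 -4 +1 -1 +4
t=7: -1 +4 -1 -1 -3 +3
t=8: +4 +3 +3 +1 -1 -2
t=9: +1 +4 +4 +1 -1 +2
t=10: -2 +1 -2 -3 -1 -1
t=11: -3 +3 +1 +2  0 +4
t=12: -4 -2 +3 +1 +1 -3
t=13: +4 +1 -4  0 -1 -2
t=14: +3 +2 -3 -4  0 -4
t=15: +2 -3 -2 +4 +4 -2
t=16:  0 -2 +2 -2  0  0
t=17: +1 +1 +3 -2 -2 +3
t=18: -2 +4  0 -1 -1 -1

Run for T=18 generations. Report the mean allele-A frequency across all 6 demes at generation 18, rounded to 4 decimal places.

0.1689

t=0: k=[0 0 0 43 0 0]
t=1: x=[0.0000 0.0000 3.6203 35.8715 3.7590 0.0000] k=[0 0 7 40 2 0]
t=2: x=[0.0000 0.5773 9.1294 34.1458 5.2010 0.1785] k=[0 0 8 33 7 0]
t=3: x=[0.0000 0.6598 9.3627 28.8384 8.8421 0.6245] k=[0 5 7 30 8 0]
t=4: x=[0.4039 4.6116 8.7076 26.3423 9.4301 0.7137] k=[0 9 8 27 11 2]
t=5: x=[0.7271 7.9321 9.6158 24.1857 11.8862 2.8978] k=[0 8 6 27 15 6]
t=6: x=[0.6463 6.9559 7.8840 24.3562 15.6148 7.0705] k=[0 5 4 25 15 11]
t=7: x=[0.4039 4.3634 5.8160 22.5197 15.8741 11.8152] k=[0 8 5 22 13 15]
t=8: x=[0.6463 6.8730 6.6391 19.9339 14.2713 15.4149] k=[5 10 10 21 13 13]
t=9: x=[5.1730 9.3244 10.8419 19.5270 14.0116 13.5295] k=[6 13 15 21 13 16]
t=10: x=[6.2937 12.2611 15.2186 19.9540 14.2713 16.3559] k=[4 13 13 17 13 15]
t=11: x=[4.5416 11.9279 13.2308 16.4464 13.8385 15.4149] k=[2 15 14 18 14 19]
t=12: x=[2.9560 13.4722 14.3090 17.4518 15.1162 19.2587] k=[0 11 17 18 16 16]
t=13: x=[0.8888 10.3025 16.4466 17.8790 16.5452 16.6179] k=[5 11 12 18 16 15]
t=14: x=[5.2543 10.3025 12.3217 17.4518 16.4588 15.6773] k=[8 12 9 13 16 12]
t=15: x=[7.9685 11.1149 9.5116 13.0211 15.7673 12.8484] k=[10 8 8 17 20 11]
t=16: x=[9.4018 7.9516 8.6878 16.6174 19.3981 12.2545] k=[9 6 11 15 19 12]
t=17: x=[8.3578 6.4974 10.8220 15.1189 18.4698 13.1116] k=[9 7 14 13 16 16]
t=18: x=[8.4395 7.5562 13.2109 13.4488 16.1131 16.6179] k=[6 12 13 12 15 16]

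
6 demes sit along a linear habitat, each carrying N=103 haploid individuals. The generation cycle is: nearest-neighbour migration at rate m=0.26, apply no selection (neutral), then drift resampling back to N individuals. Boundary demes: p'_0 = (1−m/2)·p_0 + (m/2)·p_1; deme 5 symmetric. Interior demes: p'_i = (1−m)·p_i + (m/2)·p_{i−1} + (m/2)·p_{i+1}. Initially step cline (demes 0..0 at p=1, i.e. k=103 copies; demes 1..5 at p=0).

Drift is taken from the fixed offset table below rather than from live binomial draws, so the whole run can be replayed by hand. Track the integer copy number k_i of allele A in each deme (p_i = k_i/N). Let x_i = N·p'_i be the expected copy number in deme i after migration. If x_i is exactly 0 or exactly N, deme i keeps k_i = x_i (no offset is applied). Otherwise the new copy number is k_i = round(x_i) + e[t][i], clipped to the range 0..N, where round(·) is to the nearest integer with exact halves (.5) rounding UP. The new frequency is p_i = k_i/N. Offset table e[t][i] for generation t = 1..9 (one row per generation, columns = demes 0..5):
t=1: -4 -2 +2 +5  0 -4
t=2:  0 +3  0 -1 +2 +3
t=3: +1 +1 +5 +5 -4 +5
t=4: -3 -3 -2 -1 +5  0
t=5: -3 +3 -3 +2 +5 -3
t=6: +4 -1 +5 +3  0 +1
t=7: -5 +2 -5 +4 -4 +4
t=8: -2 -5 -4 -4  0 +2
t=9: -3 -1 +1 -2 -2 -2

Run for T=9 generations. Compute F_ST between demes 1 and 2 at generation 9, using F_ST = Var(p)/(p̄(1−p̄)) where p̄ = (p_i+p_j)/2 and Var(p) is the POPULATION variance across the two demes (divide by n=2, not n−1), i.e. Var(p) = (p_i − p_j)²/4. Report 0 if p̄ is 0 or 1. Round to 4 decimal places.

t=0: k=[103 0 0 0 0 0]
t=1: x=[89.6100 13.3900 0.0000 0.0000 0.0000 0.0000] k=[86 11 0 0 0 0]
t=2: x=[76.2500 19.3200 1.4300 0.0000 0.0000 0.0000] k=[76 22 1 0 0 0]
t=3: x=[68.9800 26.2900 3.6000 0.1300 0.0000 0.0000] k=[70 27 9 5 0 0]
t=4: x=[64.4100 30.2500 10.8200 4.8700 0.6500 0.0000] k=[61 27 9 4 6 0]
t=5: x=[56.5800 29.0800 10.6900 4.9100 4.9600 0.7800] k=[54 32 8 7 10 0]
t=6: x=[51.1400 31.7400 10.9900 7.5200 8.3100 1.3000] k=[55 31 16 11 8 2]
t=7: x=[51.8800 32.1700 17.3000 11.2600 7.6100 2.7800] k=[47 34 12 15 4 7]
t=8: x=[45.3100 32.8300 15.2500 13.1800 5.8200 6.6100] k=[43 28 11 9 6 9]
t=9: x=[41.0500 27.7400 12.9500 8.8700 6.7800 8.6100] k=[38 27 14 7 5 7]

0.0250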